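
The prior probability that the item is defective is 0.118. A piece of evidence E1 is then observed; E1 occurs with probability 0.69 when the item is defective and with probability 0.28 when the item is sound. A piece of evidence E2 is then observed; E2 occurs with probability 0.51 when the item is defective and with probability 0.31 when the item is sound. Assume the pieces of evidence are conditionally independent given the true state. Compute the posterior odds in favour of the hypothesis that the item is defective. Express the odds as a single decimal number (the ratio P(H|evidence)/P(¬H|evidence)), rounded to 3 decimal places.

Posterior odds ≈ 0.542

Prior odds = 0.118/(1−0.118) = 0.13379. In log-odds, ln(0.13379) = -2.0115.
Add log likelihood ratios: ln(2.4643) + ln(1.6452) = 1.3997.
Posterior log-odds = -0.61177, so posterior odds = exp(-0.61177) = 0.54239.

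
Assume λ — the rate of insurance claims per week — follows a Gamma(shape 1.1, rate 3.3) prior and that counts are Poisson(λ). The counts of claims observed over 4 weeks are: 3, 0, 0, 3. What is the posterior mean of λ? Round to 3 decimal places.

Posterior mean ≈ 0.973

Total count ∑xᵢ = 6 over n = 4 weeks.
Gamma is conjugate to the Poisson likelihood: posterior is Gamma(shape = 1.1+6 = 7.1, rate = 3.3+4 = 7.3).
E[λ | data] = 7.1/7.3 = 0.973.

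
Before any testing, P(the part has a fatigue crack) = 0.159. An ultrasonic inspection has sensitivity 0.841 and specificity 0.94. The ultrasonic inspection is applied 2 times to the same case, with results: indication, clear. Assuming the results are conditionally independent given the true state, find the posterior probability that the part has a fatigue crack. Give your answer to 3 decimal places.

Let H be the event that the part has a fatigue crack; start with P(H) = 0.159. P('indication'|H) = 0.841, P('indication'|¬H) = 0.06.
Update on result 1 ('indication'): P(H) ← 0.841·0.1590 / (0.841·0.1590 + 0.06·0.8410) = 0.13372/0.18418 = 0.7260.
Update on result 2 ('clear'): P(H) ← 0.159·0.7260 / (0.159·0.7260 + 0.94·0.2740) = 0.11544/0.37297 = 0.3095.

Posterior P(H) ≈ 0.310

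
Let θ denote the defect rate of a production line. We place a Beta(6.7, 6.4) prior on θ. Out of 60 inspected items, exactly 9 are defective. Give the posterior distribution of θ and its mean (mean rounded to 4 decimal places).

Observing 9 successes and 51 failures updates Beta(6.7, 6.4) by adding the success and failure counts to the two shape parameters: α = 6.7+9 = 15.7, β = 6.4+51 = 57.4.
Posterior mean = α/(α+β) = 15.7/73.1 = 0.2148.

Posterior: Beta(15.7, 57.4); mean ≈ 0.2148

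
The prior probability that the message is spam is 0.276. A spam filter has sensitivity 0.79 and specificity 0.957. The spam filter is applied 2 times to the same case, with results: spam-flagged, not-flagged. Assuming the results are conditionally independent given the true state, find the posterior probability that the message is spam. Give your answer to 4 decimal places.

Posterior P(H) ≈ 0.6058

Let H be the event that the message is spam; start with P(H) = 0.276. P('spam-flagged'|H) = 0.79, P('spam-flagged'|¬H) = 0.043.
Update on result 1 ('spam-flagged'): P(H) ← 0.79·0.2760 / (0.79·0.2760 + 0.043·0.7240) = 0.21804/0.24917 = 0.8751.
Update on result 2 ('not-flagged'): P(H) ← 0.21·0.8751 / (0.21·0.8751 + 0.957·0.1249) = 0.18376/0.30333 = 0.6058.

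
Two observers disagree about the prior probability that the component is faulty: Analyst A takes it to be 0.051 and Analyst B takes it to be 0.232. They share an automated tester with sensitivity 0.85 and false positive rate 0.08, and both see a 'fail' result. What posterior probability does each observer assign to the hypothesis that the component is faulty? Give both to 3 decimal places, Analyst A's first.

The likelihood ratio for a 'fail' result is 0.85/0.08 = 10.625.
Analyst A: prior odds 0.051/0.949 = 0.053741; posterior odds 0.57100; posterior probability 0.363.
Analyst B: prior odds 0.232/0.768 = 0.30208; posterior odds 3.2096; posterior probability 0.762.

Analyst A: 0.363; Analyst B: 0.762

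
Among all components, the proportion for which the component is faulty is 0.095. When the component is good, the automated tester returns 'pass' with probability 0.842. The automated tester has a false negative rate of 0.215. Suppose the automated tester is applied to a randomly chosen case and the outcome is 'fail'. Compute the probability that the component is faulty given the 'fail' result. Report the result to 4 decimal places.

P(H | E) ≈ 0.3428

Write H for 'the component is faulty'. Prior odds H:¬H = 0.095/0.905 = 0.10497. For the 'fail' outcome, the likelihood ratio is 0.785/0.158 = 4.9684.
Posterior odds = 0.10497 × 4.9684 = 0.52154, so P(H|E) = 0.52154/(1+0.52154) = 0.3428.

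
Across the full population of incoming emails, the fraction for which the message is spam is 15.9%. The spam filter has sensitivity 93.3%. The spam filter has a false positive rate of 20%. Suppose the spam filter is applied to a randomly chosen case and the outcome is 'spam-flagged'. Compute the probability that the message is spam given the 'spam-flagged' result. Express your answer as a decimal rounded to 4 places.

P(H | E) ≈ 0.4686

Write H for 'the message is spam'. Prior odds H:¬H = 0.159/0.841 = 0.18906. For the 'spam-flagged' outcome, the likelihood ratio is 0.933/0.2 = 4.6650.
Posterior odds = 0.18906 × 4.6650 = 0.88197, so P(H|E) = 0.88197/(1+0.88197) = 0.4686.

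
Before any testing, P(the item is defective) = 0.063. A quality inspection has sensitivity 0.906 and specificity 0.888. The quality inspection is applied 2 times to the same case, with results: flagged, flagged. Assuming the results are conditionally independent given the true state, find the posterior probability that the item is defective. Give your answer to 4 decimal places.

Posterior P(H) ≈ 0.8148

With H the event that the item is defective, the joint likelihood of the observed sequence is P(data|H) = 0.906·0.906 = 0.82084 and P(data|¬H) = 0.112·0.112 = 0.012544.
Bayes: P(H|data) = 0.063·0.82084 / (0.063·0.82084 + 0.937·0.012544) = 0.051713/0.063466 = 0.8148.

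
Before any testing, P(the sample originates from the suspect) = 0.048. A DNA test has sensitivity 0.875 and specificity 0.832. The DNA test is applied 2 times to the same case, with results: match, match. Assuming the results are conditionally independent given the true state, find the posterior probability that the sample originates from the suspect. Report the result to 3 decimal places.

Let H be the event that the sample originates from the suspect; start with P(H) = 0.048. P('match'|H) = 0.875, P('match'|¬H) = 0.168.
Update on result 1 ('match'): P(H) ← 0.875·0.0480 / (0.875·0.0480 + 0.168·0.9520) = 0.042000/0.20194 = 0.2080.
Update on result 2 ('match'): P(H) ← 0.875·0.2080 / (0.875·0.2080 + 0.168·0.7920) = 0.18199/0.31505 = 0.5777.

Posterior P(H) ≈ 0.578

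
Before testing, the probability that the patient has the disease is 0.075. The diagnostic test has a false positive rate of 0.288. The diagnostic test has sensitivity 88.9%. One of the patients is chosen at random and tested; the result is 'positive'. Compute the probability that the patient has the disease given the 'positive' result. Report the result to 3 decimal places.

Let H be the event that the patient has the disease. P(H) = 0.075, so P(¬H) = 0.925. With E the 'positive' result, P(E|H) = 0.889 and P(E|¬H) = 0.288.
P(E) = 0.889·0.075 + 0.288·0.925 = 0.066675 + 0.26640 = 0.33307.
By Bayes' theorem, P(H|E) = 0.066675 / 0.33307 = 0.200.

P(H | E) ≈ 0.200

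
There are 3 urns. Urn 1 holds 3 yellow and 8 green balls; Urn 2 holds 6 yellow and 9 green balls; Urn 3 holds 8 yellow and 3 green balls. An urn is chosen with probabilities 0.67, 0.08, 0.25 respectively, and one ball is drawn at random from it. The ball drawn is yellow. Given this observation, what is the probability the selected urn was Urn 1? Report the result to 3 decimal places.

Posterior probability ≈ 0.461

Tabulate prior·likelihood by source: [1] prior 0.67, lik 0.2727, product 0.1827; [2] prior 0.08, lik 0.4, product 0.03200; [3] prior 0.25, lik 0.7273, product 0.1818.
Normalizing constant = 0.39655; the posterior for Urn 1 is its product over the sum, 0.1827/0.39655 = 0.461.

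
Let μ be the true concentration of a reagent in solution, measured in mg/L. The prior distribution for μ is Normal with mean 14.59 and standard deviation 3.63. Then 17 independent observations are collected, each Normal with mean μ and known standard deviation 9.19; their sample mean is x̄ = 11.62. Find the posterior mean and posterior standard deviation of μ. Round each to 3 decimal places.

With known σ, the Normal prior is conjugate. Weight on the data is w = (n/σ²)/(n/σ² + 1/τ₀²) = 0.201288/(0.201288+0.0758904) = 0.72620.
Posterior mean = w·x̄ + (1−w)·μ₀ = 0.72620·11.62 + 0.27380·14.59 = 12.433. Posterior variance = 1/(0.201288+0.0758904) = 3.60778, so SD = 1.899.

Posterior mean ≈ 12.433; posterior SD ≈ 1.899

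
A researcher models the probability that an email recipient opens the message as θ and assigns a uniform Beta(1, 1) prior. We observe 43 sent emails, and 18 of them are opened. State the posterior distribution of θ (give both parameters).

Observing 18 successes and 25 failures updates Beta(1, 1) by adding the success and failure counts to the two shape parameters: α = 1+18 = 19, β = 1+25 = 26.

Posterior: Beta(19, 26)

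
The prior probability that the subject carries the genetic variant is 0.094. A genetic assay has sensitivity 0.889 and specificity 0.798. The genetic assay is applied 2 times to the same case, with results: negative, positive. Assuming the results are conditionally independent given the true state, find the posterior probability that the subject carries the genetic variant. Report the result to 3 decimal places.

Posterior P(H) ≈ 0.060

Let H be the event that the subject carries the genetic variant; start with P(H) = 0.094. P('positive'|H) = 0.889, P('positive'|¬H) = 0.202.
Update on result 1 ('negative'): P(H) ← 0.111·0.0940 / (0.111·0.0940 + 0.798·0.9060) = 0.010434/0.73342 = 0.0142.
Update on result 2 ('positive'): P(H) ← 0.889·0.0142 / (0.889·0.0142 + 0.202·0.9858) = 0.012647/0.21177 = 0.0597.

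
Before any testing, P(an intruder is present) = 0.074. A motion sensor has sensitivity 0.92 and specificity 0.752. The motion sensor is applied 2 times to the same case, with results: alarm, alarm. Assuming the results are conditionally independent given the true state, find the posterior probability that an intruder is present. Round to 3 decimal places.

With H the event that an intruder is present, the joint likelihood of the observed sequence is P(data|H) = 0.92·0.92 = 0.84640 and P(data|¬H) = 0.248·0.248 = 0.061504.
Bayes: P(H|data) = 0.074·0.84640 / (0.074·0.84640 + 0.926·0.061504) = 0.062634/0.11959 = 0.5238.

Posterior P(H) ≈ 0.524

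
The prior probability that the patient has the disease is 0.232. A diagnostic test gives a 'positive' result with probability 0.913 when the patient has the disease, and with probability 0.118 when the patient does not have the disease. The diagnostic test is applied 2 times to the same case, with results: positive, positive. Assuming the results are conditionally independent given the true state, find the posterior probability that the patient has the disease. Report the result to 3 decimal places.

Posterior P(H) ≈ 0.948

Let H be the event that the patient has the disease; start with P(H) = 0.232. P('positive'|H) = 0.913, P('positive'|¬H) = 0.118.
Update on result 1 ('positive'): P(H) ← 0.913·0.2320 / (0.913·0.2320 + 0.118·0.7680) = 0.21182/0.30244 = 0.7004.
Update on result 2 ('positive'): P(H) ← 0.913·0.7004 / (0.913·0.7004 + 0.118·0.2996) = 0.63943/0.67478 = 0.9476.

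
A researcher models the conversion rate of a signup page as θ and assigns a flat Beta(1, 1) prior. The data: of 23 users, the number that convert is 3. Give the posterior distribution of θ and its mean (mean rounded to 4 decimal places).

Posterior: Beta(4, 21); mean ≈ 0.1600

The binomial likelihood is conjugate to the Beta prior: with 3 successes and 20 failures, the posterior is Beta(1+3, 1+20) = Beta(4, 21).
Posterior mean = α/(α+β) = 4/25 = 0.1600.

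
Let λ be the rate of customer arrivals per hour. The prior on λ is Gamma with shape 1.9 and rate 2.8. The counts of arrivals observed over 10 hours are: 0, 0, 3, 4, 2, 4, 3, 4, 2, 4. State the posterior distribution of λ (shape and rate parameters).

Posterior: Gamma(shape=27.9, rate=12.8)

Total count ∑xᵢ = 26 over n = 10 hours.
Gamma is conjugate to the Poisson likelihood: posterior is Gamma(shape = 1.9+26 = 27.9, rate = 2.8+10 = 12.8).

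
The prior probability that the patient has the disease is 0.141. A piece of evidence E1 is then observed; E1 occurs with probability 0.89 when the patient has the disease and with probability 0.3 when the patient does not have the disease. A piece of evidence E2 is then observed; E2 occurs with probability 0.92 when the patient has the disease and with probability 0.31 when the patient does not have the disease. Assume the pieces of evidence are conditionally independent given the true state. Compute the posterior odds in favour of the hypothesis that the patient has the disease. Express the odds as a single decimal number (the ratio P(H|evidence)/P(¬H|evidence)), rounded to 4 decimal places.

Prior odds = 0.141/(1−0.141) = 0.16414. In log-odds, ln(0.16414) = -1.8070.
Add log likelihood ratios: ln(2.9667) + ln(2.9677) = 2.1752.
Posterior log-odds = 0.36823, so posterior odds = exp(0.36823) = 1.4452.

Posterior odds ≈ 1.4452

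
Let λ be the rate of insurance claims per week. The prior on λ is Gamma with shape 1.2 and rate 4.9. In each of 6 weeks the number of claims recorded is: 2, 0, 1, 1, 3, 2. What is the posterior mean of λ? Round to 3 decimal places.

Posterior mean ≈ 0.936

Total count ∑xᵢ = 9 over n = 6 weeks.
Gamma is conjugate to the Poisson likelihood: posterior is Gamma(shape = 1.2+9 = 10.2, rate = 4.9+6 = 10.9).
Posterior mean = shape/rate = 10.2/10.9 = 0.936.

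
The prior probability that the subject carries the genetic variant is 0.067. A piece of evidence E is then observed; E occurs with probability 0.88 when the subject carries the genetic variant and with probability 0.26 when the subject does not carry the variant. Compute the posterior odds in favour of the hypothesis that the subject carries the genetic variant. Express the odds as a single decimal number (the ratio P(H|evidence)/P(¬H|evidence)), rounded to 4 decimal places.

Prior odds = 0.067/(1−0.067) = 0.071811. In log-odds, ln(0.071811) = -2.6337.
Add log likelihood ratio: ln(3.3846) = 1.2192.
Posterior log-odds = -1.4145, so posterior odds = exp(-1.4145) = 0.24305.

Posterior odds ≈ 0.2431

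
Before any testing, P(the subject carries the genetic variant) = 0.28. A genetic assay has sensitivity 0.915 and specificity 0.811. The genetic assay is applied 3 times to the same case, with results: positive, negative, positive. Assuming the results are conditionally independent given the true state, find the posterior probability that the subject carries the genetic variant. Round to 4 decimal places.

Posterior P(H) ≈ 0.4886

With H the event that the subject carries the genetic variant, the joint likelihood of the observed sequence is P(data|H) = 0.915·0.085·0.915 = 0.071164 and P(data|¬H) = 0.189·0.811·0.189 = 0.028970.
Bayes: P(H|data) = 0.28·0.071164 / (0.28·0.071164 + 0.72·0.028970) = 0.019926/0.040784 = 0.4886.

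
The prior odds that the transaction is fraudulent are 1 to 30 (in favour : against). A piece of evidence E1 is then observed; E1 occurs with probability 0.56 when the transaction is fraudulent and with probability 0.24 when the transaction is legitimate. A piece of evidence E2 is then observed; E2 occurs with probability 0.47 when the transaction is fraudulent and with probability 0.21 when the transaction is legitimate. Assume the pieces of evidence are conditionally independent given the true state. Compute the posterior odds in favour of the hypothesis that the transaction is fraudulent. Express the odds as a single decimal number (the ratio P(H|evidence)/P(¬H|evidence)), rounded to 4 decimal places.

Posterior odds ≈ 0.1741

Prior odds = 1/30 = 0.033333. In log-odds, ln(0.033333) = -3.4012.
Add log likelihood ratios: ln(2.3333) + ln(2.2381) = 1.6529.
Posterior log-odds = -1.7483, so posterior odds = exp(-1.7483) = 0.17407.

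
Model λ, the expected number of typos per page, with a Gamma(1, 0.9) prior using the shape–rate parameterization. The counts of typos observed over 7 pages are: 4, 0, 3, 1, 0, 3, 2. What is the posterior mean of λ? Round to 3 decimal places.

Posterior mean ≈ 1.772

Total count ∑xᵢ = 13 over n = 7 pages.
Gamma is conjugate to the Poisson likelihood: posterior is Gamma(shape = 1+13 = 14, rate = 0.9+7 = 7.9).
Posterior mean = shape/rate = 14/7.9 = 1.772.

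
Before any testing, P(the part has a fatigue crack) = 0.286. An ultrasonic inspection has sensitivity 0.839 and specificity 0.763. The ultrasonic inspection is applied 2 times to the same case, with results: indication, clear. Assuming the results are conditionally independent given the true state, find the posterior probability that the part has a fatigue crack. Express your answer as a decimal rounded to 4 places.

Posterior P(H) ≈ 0.2303

Let H be the event that the part has a fatigue crack; start with P(H) = 0.286. P('indication'|H) = 0.839, P('indication'|¬H) = 0.237.
Update on result 1 ('indication'): P(H) ← 0.839·0.2860 / (0.839·0.2860 + 0.237·0.7140) = 0.23995/0.40917 = 0.5864.
Update on result 2 ('clear'): P(H) ← 0.161·0.5864 / (0.161·0.5864 + 0.763·0.4136) = 0.094417/0.40996 = 0.2303.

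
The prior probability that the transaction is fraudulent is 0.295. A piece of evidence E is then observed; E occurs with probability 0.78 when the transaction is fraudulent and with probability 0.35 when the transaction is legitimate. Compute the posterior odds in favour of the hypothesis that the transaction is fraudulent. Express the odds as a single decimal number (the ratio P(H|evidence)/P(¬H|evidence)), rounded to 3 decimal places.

Posterior odds ≈ 0.933

Prior odds = 0.295/(1−0.295) = 0.41844.
Likelihood ratio for E = 0.78/0.35 = 2.2286.
Posterior odds = prior odds × LR = 0.93252.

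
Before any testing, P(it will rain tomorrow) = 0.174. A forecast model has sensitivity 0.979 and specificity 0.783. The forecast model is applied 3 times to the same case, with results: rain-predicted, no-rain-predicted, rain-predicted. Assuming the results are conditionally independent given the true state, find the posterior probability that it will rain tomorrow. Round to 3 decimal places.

Posterior P(H) ≈ 0.103

With H the event that it will rain tomorrow, the joint likelihood of the observed sequence is P(data|H) = 0.979·0.021·0.979 = 0.020127 and P(data|¬H) = 0.217·0.783·0.217 = 0.036871.
Bayes: P(H|data) = 0.174·0.020127 / (0.174·0.020127 + 0.826·0.036871) = 0.0035021/0.033957 = 0.1031.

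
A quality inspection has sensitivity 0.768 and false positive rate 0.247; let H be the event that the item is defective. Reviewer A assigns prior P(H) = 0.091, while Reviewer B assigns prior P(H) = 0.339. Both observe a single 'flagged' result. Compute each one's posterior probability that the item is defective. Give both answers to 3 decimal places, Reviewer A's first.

Reviewer A: 0.237; Reviewer B: 0.615

P('+'|H) = 0.768, P('+'|¬H) = 0.247.
Reviewer A: numerator 0.768·0.091 = 0.069888; evidence = 0.069888+0.247·0.909 = 0.29441; posterior = 0.237.
Reviewer B: numerator 0.768·0.339 = 0.26035; evidence = 0.26035+0.247·0.661 = 0.42362; posterior = 0.615.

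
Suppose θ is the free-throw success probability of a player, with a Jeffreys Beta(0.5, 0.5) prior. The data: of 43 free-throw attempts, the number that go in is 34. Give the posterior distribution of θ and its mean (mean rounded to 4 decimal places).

Posterior: Beta(34.5, 9.5); mean ≈ 0.7841

The binomial likelihood is conjugate to the Beta prior: with 34 successes and 9 failures, the posterior is Beta(0.5+34, 0.5+9) = Beta(34.5, 9.5).
Posterior mean = α/(α+β) = 34.5/44 = 0.7841.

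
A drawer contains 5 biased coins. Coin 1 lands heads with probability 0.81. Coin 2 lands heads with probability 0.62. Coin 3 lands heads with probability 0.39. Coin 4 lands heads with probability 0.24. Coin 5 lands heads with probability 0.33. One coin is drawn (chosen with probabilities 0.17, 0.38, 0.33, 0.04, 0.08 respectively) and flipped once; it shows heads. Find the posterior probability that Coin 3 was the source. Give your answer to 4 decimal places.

P(heads|C1) = 0.81; P(heads|C2) = 0.62; P(heads|C3) = 0.39; P(heads|C4) = 0.24; P(heads|C5) = 0.33.
Prior × likelihood for each source: 0.17·0.81=0.1377, 0.38·0.62=0.2356, 0.33·0.39=0.1287, 0.04·0.24=0.009600, 0.08·0.33=0.02640. Summing gives P(heads) = 0.53800.
P(Coin 3 | heads) = 0.1287 / 0.53800 = 0.2392.

Posterior probability ≈ 0.2392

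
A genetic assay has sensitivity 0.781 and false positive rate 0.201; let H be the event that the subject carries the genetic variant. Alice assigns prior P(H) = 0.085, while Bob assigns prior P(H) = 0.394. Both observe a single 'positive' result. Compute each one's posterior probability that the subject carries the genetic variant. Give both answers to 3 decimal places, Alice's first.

P('+'|H) = 0.781, P('+'|¬H) = 0.201.
Alice: numerator 0.781·0.085 = 0.066385; evidence = 0.066385+0.201·0.915 = 0.25030; posterior = 0.265.
Bob: numerator 0.781·0.394 = 0.30771; evidence = 0.30771+0.201·0.606 = 0.42952; posterior = 0.716.

Alice: 0.265; Bob: 0.716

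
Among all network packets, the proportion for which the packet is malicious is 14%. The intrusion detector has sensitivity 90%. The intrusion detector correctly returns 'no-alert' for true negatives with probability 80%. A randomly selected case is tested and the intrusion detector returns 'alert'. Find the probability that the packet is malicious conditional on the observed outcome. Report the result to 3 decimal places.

Let H be the event that the packet is malicious. P(H) = 0.14, so P(¬H) = 0.86. With E the 'alert' result, P(E|H) = 0.9 and P(E|¬H) = 0.2.
P(E) = 0.9·0.14 + 0.2·0.86 = 0.12600 + 0.17200 = 0.29800.
By Bayes' theorem, P(H|E) = 0.12600 / 0.29800 = 0.423.

P(H | E) ≈ 0.423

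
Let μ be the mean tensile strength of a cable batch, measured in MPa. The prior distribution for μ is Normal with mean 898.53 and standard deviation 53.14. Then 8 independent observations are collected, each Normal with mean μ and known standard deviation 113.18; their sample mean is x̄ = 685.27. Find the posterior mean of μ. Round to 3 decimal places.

Prior precision 1/τ₀² = 1/53.14² = 0.00035413; data precision n/σ² = 8/113.18² = 0.00062453.
Posterior precision = 0.00035413 + 0.00062453 = 0.00097865.
Posterior mean = (0.00035413·898.53 + 0.00062453·685.27) / 0.00097865 = 762.438.

Posterior mean ≈ 762.438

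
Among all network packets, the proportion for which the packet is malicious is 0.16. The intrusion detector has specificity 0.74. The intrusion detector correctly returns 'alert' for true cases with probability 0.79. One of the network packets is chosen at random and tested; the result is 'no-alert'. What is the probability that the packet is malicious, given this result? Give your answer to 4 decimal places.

Write H for 'the packet is malicious'. Prior odds H:¬H = 0.16/0.84 = 0.19048. For the 'no-alert' outcome, the likelihood ratio is 0.21/0.74 = 0.28378.
Posterior odds = 0.19048 × 0.28378 = 0.054054, so P(H|E) = 0.054054/(1+0.054054) = 0.0513.

P(H | E) ≈ 0.0513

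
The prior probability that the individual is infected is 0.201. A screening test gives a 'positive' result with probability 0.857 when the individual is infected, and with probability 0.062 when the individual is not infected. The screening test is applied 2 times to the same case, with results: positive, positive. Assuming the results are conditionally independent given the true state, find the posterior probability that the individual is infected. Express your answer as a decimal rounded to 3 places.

With H the event that the individual is infected, the joint likelihood of the observed sequence is P(data|H) = 0.857·0.857 = 0.73445 and P(data|¬H) = 0.062·0.062 = 0.0038440.
Bayes: P(H|data) = 0.201·0.73445 / (0.201·0.73445 + 0.799·0.0038440) = 0.14762/0.15070 = 0.9796.

Posterior P(H) ≈ 0.980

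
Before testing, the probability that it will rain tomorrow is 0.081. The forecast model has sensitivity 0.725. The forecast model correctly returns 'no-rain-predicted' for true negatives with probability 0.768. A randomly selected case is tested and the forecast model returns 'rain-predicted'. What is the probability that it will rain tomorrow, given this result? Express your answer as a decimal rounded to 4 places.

P(H | E) ≈ 0.2160

Write H for 'it will rain tomorrow'. Prior odds H:¬H = 0.081/0.919 = 0.088139. For the 'rain-predicted' outcome, the likelihood ratio is 0.725/0.232 = 3.1250.
Posterior odds = 0.088139 × 3.1250 = 0.27544, so P(H|E) = 0.27544/(1+0.27544) = 0.2160.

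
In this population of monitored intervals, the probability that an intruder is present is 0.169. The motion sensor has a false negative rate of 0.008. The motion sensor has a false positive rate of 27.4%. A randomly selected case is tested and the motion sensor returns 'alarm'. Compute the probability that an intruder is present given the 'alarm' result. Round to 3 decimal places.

P(H | E) ≈ 0.424

Let H be the event that an intruder is present. P(H) = 0.169, so P(¬H) = 0.831. With E the 'alarm' result, P(E|H) = 0.992 and P(E|¬H) = 0.274.
P(E) = 0.992·0.169 + 0.274·0.831 = 0.16765 + 0.22769 = 0.39534.
By Bayes' theorem, P(H|E) = 0.16765 / 0.39534 = 0.424.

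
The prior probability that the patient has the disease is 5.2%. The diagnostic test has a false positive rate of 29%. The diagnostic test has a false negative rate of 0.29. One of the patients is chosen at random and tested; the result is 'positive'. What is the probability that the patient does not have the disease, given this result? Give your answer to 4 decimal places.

P(¬H | E) ≈ 0.8816

Write H for 'the patient has the disease'. Prior odds H:¬H = 0.052/0.948 = 0.054852. For the 'positive' outcome, the likelihood ratio is 0.71/0.29 = 2.4483.
Posterior odds = 0.054852 × 2.4483 = 0.13429, so P(H|E) = 0.13429/(1+0.13429) = 0.1184. Then P(¬H|E) = 1 − 0.1184 = 0.8816.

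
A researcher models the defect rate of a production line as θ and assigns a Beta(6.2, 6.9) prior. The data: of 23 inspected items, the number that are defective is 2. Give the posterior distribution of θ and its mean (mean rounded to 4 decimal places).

Observing 2 successes and 21 failures updates Beta(6.2, 6.9) by adding the success and failure counts to the two shape parameters: α = 6.2+2 = 8.2, β = 6.9+21 = 27.9.
E[θ | data] = 8.2/(8.2+27.9) = 0.2271.

Posterior: Beta(8.2, 27.9); mean ≈ 0.2271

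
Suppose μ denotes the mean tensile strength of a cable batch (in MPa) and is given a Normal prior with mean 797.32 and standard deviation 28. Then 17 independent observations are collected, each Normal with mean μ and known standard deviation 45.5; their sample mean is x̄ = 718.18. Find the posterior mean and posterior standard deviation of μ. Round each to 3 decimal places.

Posterior mean ≈ 728.820; posterior SD ≈ 10.267

With known σ, the Normal prior is conjugate. Weight on the data is w = (n/σ²)/(n/σ² + 1/τ₀²) = 0.00821157/(0.00821157+0.00127551) = 0.86555.
Posterior mean = w·x̄ + (1−w)·μ₀ = 0.86555·718.18 + 0.13445·797.32 = 728.820. Posterior variance = 1/(0.00821157+0.00127551) = 105.407, so SD = 10.267.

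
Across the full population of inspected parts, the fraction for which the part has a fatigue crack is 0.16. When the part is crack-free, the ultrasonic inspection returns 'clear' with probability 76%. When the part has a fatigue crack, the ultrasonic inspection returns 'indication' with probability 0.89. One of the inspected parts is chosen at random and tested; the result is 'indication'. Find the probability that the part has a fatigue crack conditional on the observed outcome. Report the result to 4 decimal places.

P(H | E) ≈ 0.4140

Let H be the event that the part has a fatigue crack. P(H) = 0.16, so P(¬H) = 0.84. With E the 'indication' result, P(E|H) = 0.89 and P(E|¬H) = 0.24.
P(E) = 0.89·0.16 + 0.24·0.84 = 0.14240 + 0.20160 = 0.34400.
By Bayes' theorem, P(H|E) = 0.14240 / 0.34400 = 0.4140.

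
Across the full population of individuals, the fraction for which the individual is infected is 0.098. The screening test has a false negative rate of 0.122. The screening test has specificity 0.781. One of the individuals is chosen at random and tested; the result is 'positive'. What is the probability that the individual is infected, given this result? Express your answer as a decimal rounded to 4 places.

P(H | E) ≈ 0.3034

Let H be the event that the individual is infected. P(H) = 0.098, so P(¬H) = 0.902. With E the 'positive' result, P(E|H) = 0.878 and P(E|¬H) = 0.219.
P(E) = 0.878·0.098 + 0.219·0.902 = 0.086044 + 0.19754 = 0.28358.
By Bayes' theorem, P(H|E) = 0.086044 / 0.28358 = 0.3034.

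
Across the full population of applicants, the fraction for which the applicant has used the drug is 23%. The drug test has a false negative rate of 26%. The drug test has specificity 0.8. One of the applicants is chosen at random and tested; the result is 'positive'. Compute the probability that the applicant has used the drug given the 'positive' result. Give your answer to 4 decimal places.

Let H be the event that the applicant has used the drug. P(H) = 0.23, so P(¬H) = 0.77. With E the 'positive' result, P(E|H) = 0.74 and P(E|¬H) = 0.2.
P(E) = 0.74·0.23 + 0.2·0.77 = 0.17020 + 0.15400 = 0.32420.
By Bayes' theorem, P(H|E) = 0.17020 / 0.32420 = 0.5250.

P(H | E) ≈ 0.5250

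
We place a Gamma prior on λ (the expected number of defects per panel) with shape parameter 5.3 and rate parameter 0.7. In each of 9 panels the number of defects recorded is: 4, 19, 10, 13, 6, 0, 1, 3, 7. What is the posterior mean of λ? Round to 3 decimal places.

The Poisson likelihood adds the total count to the shape and the number of exposure periods to the rate. Here ∑xᵢ = 63 and n = 9, so shape 5.3→68.3 and rate 0.7→9.7.
E[λ | data] = 68.3/9.7 = 7.041.

Posterior mean ≈ 7.041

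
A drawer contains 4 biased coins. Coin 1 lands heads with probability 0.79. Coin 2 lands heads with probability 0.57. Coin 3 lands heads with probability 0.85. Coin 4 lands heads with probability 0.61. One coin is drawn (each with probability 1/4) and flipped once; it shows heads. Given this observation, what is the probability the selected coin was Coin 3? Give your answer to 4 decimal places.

Posterior probability ≈ 0.3014

Tabulate prior·likelihood by source: [1] prior 0.25, lik 0.79, product 0.1975; [2] prior 0.25, lik 0.57, product 0.1425; [3] prior 0.25, lik 0.85, product 0.2125; [4] prior 0.25, lik 0.61, product 0.1525.
Normalizing constant = 0.70500; the posterior for Coin 3 is its product over the sum, 0.2125/0.70500 = 0.3014.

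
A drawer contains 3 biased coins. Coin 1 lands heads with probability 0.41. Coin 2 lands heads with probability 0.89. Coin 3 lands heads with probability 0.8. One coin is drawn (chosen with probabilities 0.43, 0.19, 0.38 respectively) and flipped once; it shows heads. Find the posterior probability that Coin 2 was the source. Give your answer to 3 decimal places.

Posterior probability ≈ 0.260

P(heads|C1) = 0.41; P(heads|C2) = 0.89; P(heads|C3) = 0.8.
Prior × likelihood for each source: 0.43·0.41=0.1763, 0.19·0.89=0.1691, 0.38·0.8=0.3040. Summing gives P(heads) = 0.64940.
P(Coin 2 | heads) = 0.1691 / 0.64940 = 0.260.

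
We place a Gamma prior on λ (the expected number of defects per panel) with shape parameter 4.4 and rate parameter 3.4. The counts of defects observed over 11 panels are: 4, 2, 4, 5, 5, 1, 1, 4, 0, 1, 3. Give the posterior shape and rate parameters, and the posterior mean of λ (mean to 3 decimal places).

Posterior: Gamma(shape=34.4, rate=14.4); mean ≈ 2.389

Total count ∑xᵢ = 30 over n = 11 panels.
Gamma is conjugate to the Poisson likelihood: posterior is Gamma(shape = 4.4+30 = 34.4, rate = 3.4+11 = 14.4).
E[λ | data] = 34.4/14.4 = 2.389.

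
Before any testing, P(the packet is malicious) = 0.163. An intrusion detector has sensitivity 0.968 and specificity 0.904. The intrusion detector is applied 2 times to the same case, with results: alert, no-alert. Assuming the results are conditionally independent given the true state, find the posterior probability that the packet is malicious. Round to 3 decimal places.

Let H be the event that the packet is malicious; start with P(H) = 0.163. P('alert'|H) = 0.968, P('alert'|¬H) = 0.096.
Update on result 1 ('alert'): P(H) ← 0.968·0.1630 / (0.968·0.1630 + 0.096·0.8370) = 0.15778/0.23814 = 0.6626.
Update on result 2 ('no-alert'): P(H) ← 0.032·0.6626 / (0.032·0.6626 + 0.904·0.3374) = 0.021203/0.32623 = 0.0650.

Posterior P(H) ≈ 0.065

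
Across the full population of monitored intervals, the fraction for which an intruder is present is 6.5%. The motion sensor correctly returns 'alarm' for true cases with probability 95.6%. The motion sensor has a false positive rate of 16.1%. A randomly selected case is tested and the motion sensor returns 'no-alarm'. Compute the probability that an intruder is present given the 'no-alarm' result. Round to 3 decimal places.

Let H be the event that an intruder is present. P(H) = 0.065, so P(¬H) = 0.935. With E the 'no-alarm' result, P(E|H) = 0.044 and P(E|¬H) = 0.839.
P(E) = 0.044·0.065 + 0.839·0.935 = 0.0028600 + 0.78446 = 0.78732.
By Bayes' theorem, P(H|E) = 0.0028600 / 0.78732 = 0.004.

P(H | E) ≈ 0.004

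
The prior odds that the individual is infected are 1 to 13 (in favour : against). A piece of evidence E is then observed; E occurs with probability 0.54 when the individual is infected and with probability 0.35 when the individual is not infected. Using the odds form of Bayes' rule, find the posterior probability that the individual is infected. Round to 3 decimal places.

Posterior probability ≈ 0.106

Prior odds = 1/13 = 0.076923. In log-odds, ln(0.076923) = -2.5649.
Add log likelihood ratio: ln(1.5429) = 0.43364.
Posterior log-odds = -2.1313, so posterior odds = exp(-2.1313) = 0.11868. Converting, P(H|E) = 0.11868/1.1187 = 0.106.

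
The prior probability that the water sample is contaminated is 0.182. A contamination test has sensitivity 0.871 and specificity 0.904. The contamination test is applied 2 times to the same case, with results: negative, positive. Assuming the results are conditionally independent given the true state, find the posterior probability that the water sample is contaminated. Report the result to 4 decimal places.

Let H be the event that the water sample is contaminated; start with P(H) = 0.182. P('positive'|H) = 0.871, P('positive'|¬H) = 0.096.
Update on result 1 ('negative'): P(H) ← 0.129·0.1820 / (0.129·0.1820 + 0.904·0.8180) = 0.023478/0.76295 = 0.0308.
Update on result 2 ('positive'): P(H) ← 0.871·0.0308 / (0.871·0.0308 + 0.096·0.9692) = 0.026803/0.11985 = 0.2236.

Posterior P(H) ≈ 0.2236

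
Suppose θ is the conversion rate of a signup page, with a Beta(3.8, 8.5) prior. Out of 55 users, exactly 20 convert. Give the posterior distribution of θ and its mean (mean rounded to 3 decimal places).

Posterior: Beta(23.8, 43.5); mean ≈ 0.354

The binomial likelihood is conjugate to the Beta prior: with 20 successes and 35 failures, the posterior is Beta(3.8+20, 8.5+35) = Beta(23.8, 43.5).
E[θ | data] = 23.8/(23.8+43.5) = 0.354.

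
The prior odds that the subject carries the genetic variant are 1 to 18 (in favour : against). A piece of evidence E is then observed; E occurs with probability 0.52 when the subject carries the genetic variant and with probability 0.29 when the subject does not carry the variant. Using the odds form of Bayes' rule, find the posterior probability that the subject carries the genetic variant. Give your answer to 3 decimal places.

Posterior probability ≈ 0.091

Prior odds = 1/18 = 0.055556. In log-odds, ln(0.055556) = -2.8904.
Add log likelihood ratio: ln(1.7931) = 0.58395.
Posterior log-odds = -2.3064, so posterior odds = exp(-2.3064) = 0.099617. Converting, P(H|E) = 0.099617/1.0996 = 0.091.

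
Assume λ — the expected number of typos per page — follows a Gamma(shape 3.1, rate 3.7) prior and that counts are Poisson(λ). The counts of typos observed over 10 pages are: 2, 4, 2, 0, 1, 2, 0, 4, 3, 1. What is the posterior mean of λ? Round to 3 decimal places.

Posterior mean ≈ 1.613

Total count ∑xᵢ = 19 over n = 10 pages.
Gamma is conjugate to the Poisson likelihood: posterior is Gamma(shape = 3.1+19 = 22.1, rate = 3.7+10 = 13.7).
E[λ | data] = 22.1/13.7 = 1.613.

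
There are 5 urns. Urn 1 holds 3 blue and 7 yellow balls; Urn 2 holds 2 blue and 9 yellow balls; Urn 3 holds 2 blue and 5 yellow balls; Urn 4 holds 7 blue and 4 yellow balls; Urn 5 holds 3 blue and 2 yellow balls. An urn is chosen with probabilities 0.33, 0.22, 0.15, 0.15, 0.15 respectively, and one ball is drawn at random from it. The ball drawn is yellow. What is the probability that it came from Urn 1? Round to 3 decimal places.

P(yellow|Urn 1) = 0.7; P(yellow|Urn 2) = 0.8182; P(yellow|Urn 3) = 0.7143; P(yellow|Urn 4) = 0.3636; P(yellow|Urn 5) = 0.4.
Prior × likelihood for each source: 0.33·0.7=0.2310, 0.22·0.8182=0.1800, 0.15·0.7143=0.1071, 0.15·0.3636=0.05455, 0.15·0.4=0.06000. Summing gives P(yellow) = 0.63269.
P(Urn 1 | yellow) = 0.2310 / 0.63269 = 0.365.

Posterior probability ≈ 0.365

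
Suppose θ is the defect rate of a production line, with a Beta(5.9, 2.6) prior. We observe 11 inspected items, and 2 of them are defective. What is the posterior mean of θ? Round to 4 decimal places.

Posterior mean ≈ 0.4051

The binomial likelihood is conjugate to the Beta prior: with 2 successes and 9 failures, the posterior is Beta(5.9+2, 2.6+9) = Beta(7.9, 11.6).
Posterior mean = α/(α+β) = 7.9/19.5 = 0.4051.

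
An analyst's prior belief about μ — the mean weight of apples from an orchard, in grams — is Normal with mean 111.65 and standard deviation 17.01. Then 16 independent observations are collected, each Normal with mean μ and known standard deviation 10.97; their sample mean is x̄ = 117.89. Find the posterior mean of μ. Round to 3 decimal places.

Posterior mean ≈ 117.732

With known σ, the Normal prior is conjugate. Weight on the data is w = (n/σ²)/(n/σ² + 1/τ₀²) = 0.132956/(0.132956+0.00345614) = 0.97466.
Posterior mean = w·x̄ + (1−w)·μ₀ = 0.97466·117.89 + 0.025336·111.65 = 117.732.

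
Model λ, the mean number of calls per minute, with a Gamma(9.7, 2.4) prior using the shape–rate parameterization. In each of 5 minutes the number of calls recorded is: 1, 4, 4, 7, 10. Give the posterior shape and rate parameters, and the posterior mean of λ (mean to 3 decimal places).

Posterior: Gamma(shape=35.7, rate=7.4); mean ≈ 4.824

The Poisson likelihood adds the total count to the shape and the number of exposure periods to the rate. Here ∑xᵢ = 26 and n = 5, so shape 9.7→35.7 and rate 2.4→7.4.
E[λ | data] = 35.7/7.4 = 4.824.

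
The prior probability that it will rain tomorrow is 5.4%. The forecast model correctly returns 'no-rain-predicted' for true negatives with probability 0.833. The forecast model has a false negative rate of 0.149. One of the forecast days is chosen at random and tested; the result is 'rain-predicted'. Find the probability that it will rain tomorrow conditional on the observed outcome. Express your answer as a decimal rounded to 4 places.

P(H | E) ≈ 0.2253

Let H be the event that it will rain tomorrow. P(H) = 0.054, so P(¬H) = 0.946. With E the 'rain-predicted' result, P(E|H) = 0.851 and P(E|¬H) = 0.167.
P(E) = 0.851·0.054 + 0.167·0.946 = 0.045954 + 0.15798 = 0.20394.
By Bayes' theorem, P(H|E) = 0.045954 / 0.20394 = 0.2253.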